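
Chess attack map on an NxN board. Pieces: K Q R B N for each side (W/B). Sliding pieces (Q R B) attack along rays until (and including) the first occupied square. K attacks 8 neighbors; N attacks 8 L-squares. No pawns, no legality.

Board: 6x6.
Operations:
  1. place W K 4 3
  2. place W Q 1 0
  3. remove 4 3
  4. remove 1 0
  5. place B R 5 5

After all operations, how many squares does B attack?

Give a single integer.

Op 1: place WK@(4,3)
Op 2: place WQ@(1,0)
Op 3: remove (4,3)
Op 4: remove (1,0)
Op 5: place BR@(5,5)
Per-piece attacks for B:
  BR@(5,5): attacks (5,4) (5,3) (5,2) (5,1) (5,0) (4,5) (3,5) (2,5) (1,5) (0,5)
Union (10 distinct): (0,5) (1,5) (2,5) (3,5) (4,5) (5,0) (5,1) (5,2) (5,3) (5,4)

Answer: 10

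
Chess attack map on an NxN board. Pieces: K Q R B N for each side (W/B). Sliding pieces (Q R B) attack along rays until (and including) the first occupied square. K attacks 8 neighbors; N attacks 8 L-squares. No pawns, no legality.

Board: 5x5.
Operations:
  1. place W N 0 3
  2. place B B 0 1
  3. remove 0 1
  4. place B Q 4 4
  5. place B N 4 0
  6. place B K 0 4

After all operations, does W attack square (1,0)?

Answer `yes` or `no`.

Answer: no

Derivation:
Op 1: place WN@(0,3)
Op 2: place BB@(0,1)
Op 3: remove (0,1)
Op 4: place BQ@(4,4)
Op 5: place BN@(4,0)
Op 6: place BK@(0,4)
Per-piece attacks for W:
  WN@(0,3): attacks (2,4) (1,1) (2,2)
W attacks (1,0): no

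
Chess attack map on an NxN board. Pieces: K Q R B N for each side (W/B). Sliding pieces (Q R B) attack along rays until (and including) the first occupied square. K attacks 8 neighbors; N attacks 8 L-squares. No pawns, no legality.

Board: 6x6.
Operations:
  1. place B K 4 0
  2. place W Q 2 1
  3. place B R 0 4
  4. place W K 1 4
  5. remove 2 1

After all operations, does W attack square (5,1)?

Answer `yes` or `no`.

Answer: no

Derivation:
Op 1: place BK@(4,0)
Op 2: place WQ@(2,1)
Op 3: place BR@(0,4)
Op 4: place WK@(1,4)
Op 5: remove (2,1)
Per-piece attacks for W:
  WK@(1,4): attacks (1,5) (1,3) (2,4) (0,4) (2,5) (2,3) (0,5) (0,3)
W attacks (5,1): no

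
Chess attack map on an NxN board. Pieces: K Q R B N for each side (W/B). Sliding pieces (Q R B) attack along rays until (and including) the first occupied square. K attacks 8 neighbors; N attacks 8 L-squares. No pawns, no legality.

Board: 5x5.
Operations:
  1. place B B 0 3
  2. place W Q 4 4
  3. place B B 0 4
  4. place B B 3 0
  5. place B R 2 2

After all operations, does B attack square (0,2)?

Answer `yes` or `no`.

Answer: yes

Derivation:
Op 1: place BB@(0,3)
Op 2: place WQ@(4,4)
Op 3: place BB@(0,4)
Op 4: place BB@(3,0)
Op 5: place BR@(2,2)
Per-piece attacks for B:
  BB@(0,3): attacks (1,4) (1,2) (2,1) (3,0) [ray(1,-1) blocked at (3,0)]
  BB@(0,4): attacks (1,3) (2,2) [ray(1,-1) blocked at (2,2)]
  BR@(2,2): attacks (2,3) (2,4) (2,1) (2,0) (3,2) (4,2) (1,2) (0,2)
  BB@(3,0): attacks (4,1) (2,1) (1,2) (0,3) [ray(-1,1) blocked at (0,3)]
B attacks (0,2): yes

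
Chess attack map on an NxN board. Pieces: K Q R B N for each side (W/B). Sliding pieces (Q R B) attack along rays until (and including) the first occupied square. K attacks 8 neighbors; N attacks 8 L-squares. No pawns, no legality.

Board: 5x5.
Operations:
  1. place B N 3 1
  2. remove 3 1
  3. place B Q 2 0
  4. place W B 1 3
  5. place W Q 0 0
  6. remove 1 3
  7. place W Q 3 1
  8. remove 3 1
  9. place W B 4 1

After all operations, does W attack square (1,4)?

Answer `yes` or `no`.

Op 1: place BN@(3,1)
Op 2: remove (3,1)
Op 3: place BQ@(2,0)
Op 4: place WB@(1,3)
Op 5: place WQ@(0,0)
Op 6: remove (1,3)
Op 7: place WQ@(3,1)
Op 8: remove (3,1)
Op 9: place WB@(4,1)
Per-piece attacks for W:
  WQ@(0,0): attacks (0,1) (0,2) (0,3) (0,4) (1,0) (2,0) (1,1) (2,2) (3,3) (4,4) [ray(1,0) blocked at (2,0)]
  WB@(4,1): attacks (3,2) (2,3) (1,4) (3,0)
W attacks (1,4): yes

Answer: yes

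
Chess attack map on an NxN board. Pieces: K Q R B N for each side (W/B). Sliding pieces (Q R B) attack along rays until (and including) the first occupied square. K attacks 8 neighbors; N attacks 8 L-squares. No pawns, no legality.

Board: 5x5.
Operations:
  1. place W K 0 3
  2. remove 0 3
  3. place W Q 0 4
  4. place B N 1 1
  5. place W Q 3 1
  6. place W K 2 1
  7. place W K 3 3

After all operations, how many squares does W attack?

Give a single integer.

Answer: 25

Derivation:
Op 1: place WK@(0,3)
Op 2: remove (0,3)
Op 3: place WQ@(0,4)
Op 4: place BN@(1,1)
Op 5: place WQ@(3,1)
Op 6: place WK@(2,1)
Op 7: place WK@(3,3)
Per-piece attacks for W:
  WQ@(0,4): attacks (0,3) (0,2) (0,1) (0,0) (1,4) (2,4) (3,4) (4,4) (1,3) (2,2) (3,1) [ray(1,-1) blocked at (3,1)]
  WK@(2,1): attacks (2,2) (2,0) (3,1) (1,1) (3,2) (3,0) (1,2) (1,0)
  WQ@(3,1): attacks (3,2) (3,3) (3,0) (4,1) (2,1) (4,2) (4,0) (2,2) (1,3) (0,4) (2,0) [ray(0,1) blocked at (3,3); ray(-1,0) blocked at (2,1); ray(-1,1) blocked at (0,4)]
  WK@(3,3): attacks (3,4) (3,2) (4,3) (2,3) (4,4) (4,2) (2,4) (2,2)
Union (25 distinct): (0,0) (0,1) (0,2) (0,3) (0,4) (1,0) (1,1) (1,2) (1,3) (1,4) (2,0) (2,1) (2,2) (2,3) (2,4) (3,0) (3,1) (3,2) (3,3) (3,4) (4,0) (4,1) (4,2) (4,3) (4,4)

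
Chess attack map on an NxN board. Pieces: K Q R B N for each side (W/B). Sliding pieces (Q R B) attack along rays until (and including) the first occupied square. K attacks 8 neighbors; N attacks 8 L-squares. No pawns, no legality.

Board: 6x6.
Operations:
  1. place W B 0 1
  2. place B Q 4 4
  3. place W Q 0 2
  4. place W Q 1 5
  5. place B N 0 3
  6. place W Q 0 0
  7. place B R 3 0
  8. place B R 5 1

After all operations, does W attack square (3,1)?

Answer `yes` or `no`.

Op 1: place WB@(0,1)
Op 2: place BQ@(4,4)
Op 3: place WQ@(0,2)
Op 4: place WQ@(1,5)
Op 5: place BN@(0,3)
Op 6: place WQ@(0,0)
Op 7: place BR@(3,0)
Op 8: place BR@(5,1)
Per-piece attacks for W:
  WQ@(0,0): attacks (0,1) (1,0) (2,0) (3,0) (1,1) (2,2) (3,3) (4,4) [ray(0,1) blocked at (0,1); ray(1,0) blocked at (3,0); ray(1,1) blocked at (4,4)]
  WB@(0,1): attacks (1,2) (2,3) (3,4) (4,5) (1,0)
  WQ@(0,2): attacks (0,3) (0,1) (1,2) (2,2) (3,2) (4,2) (5,2) (1,3) (2,4) (3,5) (1,1) (2,0) [ray(0,1) blocked at (0,3); ray(0,-1) blocked at (0,1)]
  WQ@(1,5): attacks (1,4) (1,3) (1,2) (1,1) (1,0) (2,5) (3,5) (4,5) (5,5) (0,5) (2,4) (3,3) (4,2) (5,1) (0,4) [ray(1,-1) blocked at (5,1)]
W attacks (3,1): no

Answer: no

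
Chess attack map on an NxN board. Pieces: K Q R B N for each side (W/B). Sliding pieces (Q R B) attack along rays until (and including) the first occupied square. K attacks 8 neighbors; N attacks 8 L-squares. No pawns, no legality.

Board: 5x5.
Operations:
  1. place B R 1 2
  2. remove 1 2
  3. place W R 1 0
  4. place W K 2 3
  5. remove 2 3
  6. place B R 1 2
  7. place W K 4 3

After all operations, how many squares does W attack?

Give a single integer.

Answer: 11

Derivation:
Op 1: place BR@(1,2)
Op 2: remove (1,2)
Op 3: place WR@(1,0)
Op 4: place WK@(2,3)
Op 5: remove (2,3)
Op 6: place BR@(1,2)
Op 7: place WK@(4,3)
Per-piece attacks for W:
  WR@(1,0): attacks (1,1) (1,2) (2,0) (3,0) (4,0) (0,0) [ray(0,1) blocked at (1,2)]
  WK@(4,3): attacks (4,4) (4,2) (3,3) (3,4) (3,2)
Union (11 distinct): (0,0) (1,1) (1,2) (2,0) (3,0) (3,2) (3,3) (3,4) (4,0) (4,2) (4,4)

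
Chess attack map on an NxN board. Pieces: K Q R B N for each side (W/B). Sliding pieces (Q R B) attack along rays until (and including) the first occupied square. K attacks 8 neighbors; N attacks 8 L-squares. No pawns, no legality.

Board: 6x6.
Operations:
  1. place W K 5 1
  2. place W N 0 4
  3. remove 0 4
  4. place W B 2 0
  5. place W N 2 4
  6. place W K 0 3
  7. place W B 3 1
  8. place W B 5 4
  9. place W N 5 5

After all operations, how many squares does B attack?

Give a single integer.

Answer: 0

Derivation:
Op 1: place WK@(5,1)
Op 2: place WN@(0,4)
Op 3: remove (0,4)
Op 4: place WB@(2,0)
Op 5: place WN@(2,4)
Op 6: place WK@(0,3)
Op 7: place WB@(3,1)
Op 8: place WB@(5,4)
Op 9: place WN@(5,5)
Per-piece attacks for B:
Union (0 distinct): (none)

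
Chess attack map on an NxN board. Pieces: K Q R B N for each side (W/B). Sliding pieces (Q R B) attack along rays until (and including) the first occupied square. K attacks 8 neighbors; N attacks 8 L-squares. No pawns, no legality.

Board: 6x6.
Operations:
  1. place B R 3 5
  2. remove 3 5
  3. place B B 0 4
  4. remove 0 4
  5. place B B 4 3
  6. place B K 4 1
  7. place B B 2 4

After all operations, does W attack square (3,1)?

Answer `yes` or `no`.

Answer: no

Derivation:
Op 1: place BR@(3,5)
Op 2: remove (3,5)
Op 3: place BB@(0,4)
Op 4: remove (0,4)
Op 5: place BB@(4,3)
Op 6: place BK@(4,1)
Op 7: place BB@(2,4)
Per-piece attacks for W:
W attacks (3,1): no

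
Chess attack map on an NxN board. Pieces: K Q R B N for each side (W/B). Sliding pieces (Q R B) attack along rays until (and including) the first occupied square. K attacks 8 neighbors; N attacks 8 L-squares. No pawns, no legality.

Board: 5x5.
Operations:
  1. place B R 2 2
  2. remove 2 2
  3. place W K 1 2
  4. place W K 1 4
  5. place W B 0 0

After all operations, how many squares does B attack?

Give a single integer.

Answer: 0

Derivation:
Op 1: place BR@(2,2)
Op 2: remove (2,2)
Op 3: place WK@(1,2)
Op 4: place WK@(1,4)
Op 5: place WB@(0,0)
Per-piece attacks for B:
Union (0 distinct): (none)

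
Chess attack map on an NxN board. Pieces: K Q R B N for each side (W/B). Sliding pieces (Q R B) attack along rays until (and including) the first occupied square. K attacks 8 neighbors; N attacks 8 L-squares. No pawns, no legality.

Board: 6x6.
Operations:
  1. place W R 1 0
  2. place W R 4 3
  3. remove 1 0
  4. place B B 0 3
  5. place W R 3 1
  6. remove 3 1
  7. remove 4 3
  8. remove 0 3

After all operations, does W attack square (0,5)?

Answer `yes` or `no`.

Answer: no

Derivation:
Op 1: place WR@(1,0)
Op 2: place WR@(4,3)
Op 3: remove (1,0)
Op 4: place BB@(0,3)
Op 5: place WR@(3,1)
Op 6: remove (3,1)
Op 7: remove (4,3)
Op 8: remove (0,3)
Per-piece attacks for W:
W attacks (0,5): no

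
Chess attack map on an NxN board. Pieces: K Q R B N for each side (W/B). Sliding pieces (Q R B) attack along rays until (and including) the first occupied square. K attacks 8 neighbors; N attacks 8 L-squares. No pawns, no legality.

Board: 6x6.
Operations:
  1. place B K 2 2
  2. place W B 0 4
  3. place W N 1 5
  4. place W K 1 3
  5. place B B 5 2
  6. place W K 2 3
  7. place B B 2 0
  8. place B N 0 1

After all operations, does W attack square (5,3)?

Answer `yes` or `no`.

Op 1: place BK@(2,2)
Op 2: place WB@(0,4)
Op 3: place WN@(1,5)
Op 4: place WK@(1,3)
Op 5: place BB@(5,2)
Op 6: place WK@(2,3)
Op 7: place BB@(2,0)
Op 8: place BN@(0,1)
Per-piece attacks for W:
  WB@(0,4): attacks (1,5) (1,3) [ray(1,1) blocked at (1,5); ray(1,-1) blocked at (1,3)]
  WK@(1,3): attacks (1,4) (1,2) (2,3) (0,3) (2,4) (2,2) (0,4) (0,2)
  WN@(1,5): attacks (2,3) (3,4) (0,3)
  WK@(2,3): attacks (2,4) (2,2) (3,3) (1,3) (3,4) (3,2) (1,4) (1,2)
W attacks (5,3): no

Answer: no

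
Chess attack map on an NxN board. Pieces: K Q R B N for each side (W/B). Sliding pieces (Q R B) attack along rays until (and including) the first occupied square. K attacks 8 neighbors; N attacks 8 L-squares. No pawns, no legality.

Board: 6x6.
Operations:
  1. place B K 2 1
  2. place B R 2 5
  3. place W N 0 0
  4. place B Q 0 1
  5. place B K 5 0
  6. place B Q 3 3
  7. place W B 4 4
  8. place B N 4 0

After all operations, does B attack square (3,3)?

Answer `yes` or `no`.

Op 1: place BK@(2,1)
Op 2: place BR@(2,5)
Op 3: place WN@(0,0)
Op 4: place BQ@(0,1)
Op 5: place BK@(5,0)
Op 6: place BQ@(3,3)
Op 7: place WB@(4,4)
Op 8: place BN@(4,0)
Per-piece attacks for B:
  BQ@(0,1): attacks (0,2) (0,3) (0,4) (0,5) (0,0) (1,1) (2,1) (1,2) (2,3) (3,4) (4,5) (1,0) [ray(0,-1) blocked at (0,0); ray(1,0) blocked at (2,1)]
  BK@(2,1): attacks (2,2) (2,0) (3,1) (1,1) (3,2) (3,0) (1,2) (1,0)
  BR@(2,5): attacks (2,4) (2,3) (2,2) (2,1) (3,5) (4,5) (5,5) (1,5) (0,5) [ray(0,-1) blocked at (2,1)]
  BQ@(3,3): attacks (3,4) (3,5) (3,2) (3,1) (3,0) (4,3) (5,3) (2,3) (1,3) (0,3) (4,4) (4,2) (5,1) (2,4) (1,5) (2,2) (1,1) (0,0) [ray(1,1) blocked at (4,4); ray(-1,-1) blocked at (0,0)]
  BN@(4,0): attacks (5,2) (3,2) (2,1)
  BK@(5,0): attacks (5,1) (4,0) (4,1)
B attacks (3,3): no

Answer: no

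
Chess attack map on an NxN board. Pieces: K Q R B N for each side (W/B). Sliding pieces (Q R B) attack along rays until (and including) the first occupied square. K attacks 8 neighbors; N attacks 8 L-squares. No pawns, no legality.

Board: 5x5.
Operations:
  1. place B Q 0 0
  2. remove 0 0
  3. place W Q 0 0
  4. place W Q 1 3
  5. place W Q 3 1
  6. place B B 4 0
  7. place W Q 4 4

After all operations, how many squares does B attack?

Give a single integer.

Answer: 1

Derivation:
Op 1: place BQ@(0,0)
Op 2: remove (0,0)
Op 3: place WQ@(0,0)
Op 4: place WQ@(1,3)
Op 5: place WQ@(3,1)
Op 6: place BB@(4,0)
Op 7: place WQ@(4,4)
Per-piece attacks for B:
  BB@(4,0): attacks (3,1) [ray(-1,1) blocked at (3,1)]
Union (1 distinct): (3,1)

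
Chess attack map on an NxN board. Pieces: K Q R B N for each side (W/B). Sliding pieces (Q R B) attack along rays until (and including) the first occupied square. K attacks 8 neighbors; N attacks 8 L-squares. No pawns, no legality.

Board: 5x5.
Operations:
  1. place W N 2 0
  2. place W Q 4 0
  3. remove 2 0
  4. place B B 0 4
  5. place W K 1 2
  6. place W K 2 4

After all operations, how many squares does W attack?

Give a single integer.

Answer: 21

Derivation:
Op 1: place WN@(2,0)
Op 2: place WQ@(4,0)
Op 3: remove (2,0)
Op 4: place BB@(0,4)
Op 5: place WK@(1,2)
Op 6: place WK@(2,4)
Per-piece attacks for W:
  WK@(1,2): attacks (1,3) (1,1) (2,2) (0,2) (2,3) (2,1) (0,3) (0,1)
  WK@(2,4): attacks (2,3) (3,4) (1,4) (3,3) (1,3)
  WQ@(4,0): attacks (4,1) (4,2) (4,3) (4,4) (3,0) (2,0) (1,0) (0,0) (3,1) (2,2) (1,3) (0,4) [ray(-1,1) blocked at (0,4)]
Union (21 distinct): (0,0) (0,1) (0,2) (0,3) (0,4) (1,0) (1,1) (1,3) (1,4) (2,0) (2,1) (2,2) (2,3) (3,0) (3,1) (3,3) (3,4) (4,1) (4,2) (4,3) (4,4)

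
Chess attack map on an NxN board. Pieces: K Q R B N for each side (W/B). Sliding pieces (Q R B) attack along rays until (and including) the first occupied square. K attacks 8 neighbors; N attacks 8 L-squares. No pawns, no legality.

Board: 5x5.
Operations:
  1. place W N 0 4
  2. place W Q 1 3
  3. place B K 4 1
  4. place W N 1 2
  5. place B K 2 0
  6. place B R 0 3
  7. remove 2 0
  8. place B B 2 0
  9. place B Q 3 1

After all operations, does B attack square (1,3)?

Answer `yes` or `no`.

Answer: yes

Derivation:
Op 1: place WN@(0,4)
Op 2: place WQ@(1,3)
Op 3: place BK@(4,1)
Op 4: place WN@(1,2)
Op 5: place BK@(2,0)
Op 6: place BR@(0,3)
Op 7: remove (2,0)
Op 8: place BB@(2,0)
Op 9: place BQ@(3,1)
Per-piece attacks for B:
  BR@(0,3): attacks (0,4) (0,2) (0,1) (0,0) (1,3) [ray(0,1) blocked at (0,4); ray(1,0) blocked at (1,3)]
  BB@(2,0): attacks (3,1) (1,1) (0,2) [ray(1,1) blocked at (3,1)]
  BQ@(3,1): attacks (3,2) (3,3) (3,4) (3,0) (4,1) (2,1) (1,1) (0,1) (4,2) (4,0) (2,2) (1,3) (2,0) [ray(1,0) blocked at (4,1); ray(-1,1) blocked at (1,3); ray(-1,-1) blocked at (2,0)]
  BK@(4,1): attacks (4,2) (4,0) (3,1) (3,2) (3,0)
B attacks (1,3): yes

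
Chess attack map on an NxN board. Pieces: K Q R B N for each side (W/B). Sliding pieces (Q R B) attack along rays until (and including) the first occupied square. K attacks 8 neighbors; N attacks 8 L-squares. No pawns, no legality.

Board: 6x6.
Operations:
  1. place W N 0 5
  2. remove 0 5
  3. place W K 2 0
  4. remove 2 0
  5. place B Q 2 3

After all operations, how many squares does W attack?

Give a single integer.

Op 1: place WN@(0,5)
Op 2: remove (0,5)
Op 3: place WK@(2,0)
Op 4: remove (2,0)
Op 5: place BQ@(2,3)
Per-piece attacks for W:
Union (0 distinct): (none)

Answer: 0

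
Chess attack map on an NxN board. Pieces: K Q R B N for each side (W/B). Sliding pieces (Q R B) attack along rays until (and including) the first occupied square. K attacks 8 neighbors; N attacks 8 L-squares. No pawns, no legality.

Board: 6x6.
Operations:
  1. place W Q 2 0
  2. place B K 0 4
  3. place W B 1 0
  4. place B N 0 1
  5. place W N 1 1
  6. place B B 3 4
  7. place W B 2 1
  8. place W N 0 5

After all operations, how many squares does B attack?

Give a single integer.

Answer: 14

Derivation:
Op 1: place WQ@(2,0)
Op 2: place BK@(0,4)
Op 3: place WB@(1,0)
Op 4: place BN@(0,1)
Op 5: place WN@(1,1)
Op 6: place BB@(3,4)
Op 7: place WB@(2,1)
Op 8: place WN@(0,5)
Per-piece attacks for B:
  BN@(0,1): attacks (1,3) (2,2) (2,0)
  BK@(0,4): attacks (0,5) (0,3) (1,4) (1,5) (1,3)
  BB@(3,4): attacks (4,5) (4,3) (5,2) (2,5) (2,3) (1,2) (0,1) [ray(-1,-1) blocked at (0,1)]
Union (14 distinct): (0,1) (0,3) (0,5) (1,2) (1,3) (1,4) (1,5) (2,0) (2,2) (2,3) (2,5) (4,3) (4,5) (5,2)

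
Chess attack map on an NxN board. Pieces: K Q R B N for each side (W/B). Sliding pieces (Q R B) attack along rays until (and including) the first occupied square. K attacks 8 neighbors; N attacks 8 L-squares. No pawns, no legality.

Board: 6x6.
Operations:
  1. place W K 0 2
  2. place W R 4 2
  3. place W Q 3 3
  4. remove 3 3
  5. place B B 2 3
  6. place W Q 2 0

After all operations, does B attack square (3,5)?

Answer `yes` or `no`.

Answer: no

Derivation:
Op 1: place WK@(0,2)
Op 2: place WR@(4,2)
Op 3: place WQ@(3,3)
Op 4: remove (3,3)
Op 5: place BB@(2,3)
Op 6: place WQ@(2,0)
Per-piece attacks for B:
  BB@(2,3): attacks (3,4) (4,5) (3,2) (4,1) (5,0) (1,4) (0,5) (1,2) (0,1)
B attacks (3,5): no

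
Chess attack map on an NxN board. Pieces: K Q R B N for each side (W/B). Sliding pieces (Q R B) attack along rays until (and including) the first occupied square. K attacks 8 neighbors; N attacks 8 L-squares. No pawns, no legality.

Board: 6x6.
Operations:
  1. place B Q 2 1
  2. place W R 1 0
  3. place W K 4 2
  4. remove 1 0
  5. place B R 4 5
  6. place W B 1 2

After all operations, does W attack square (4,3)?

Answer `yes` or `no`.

Answer: yes

Derivation:
Op 1: place BQ@(2,1)
Op 2: place WR@(1,0)
Op 3: place WK@(4,2)
Op 4: remove (1,0)
Op 5: place BR@(4,5)
Op 6: place WB@(1,2)
Per-piece attacks for W:
  WB@(1,2): attacks (2,3) (3,4) (4,5) (2,1) (0,3) (0,1) [ray(1,1) blocked at (4,5); ray(1,-1) blocked at (2,1)]
  WK@(4,2): attacks (4,3) (4,1) (5,2) (3,2) (5,3) (5,1) (3,3) (3,1)
W attacks (4,3): yes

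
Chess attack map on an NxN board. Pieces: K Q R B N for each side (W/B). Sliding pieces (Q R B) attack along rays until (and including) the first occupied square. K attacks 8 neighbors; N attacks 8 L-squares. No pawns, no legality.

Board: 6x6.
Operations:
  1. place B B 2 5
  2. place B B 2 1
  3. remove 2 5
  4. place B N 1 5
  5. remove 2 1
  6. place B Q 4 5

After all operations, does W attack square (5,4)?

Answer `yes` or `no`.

Answer: no

Derivation:
Op 1: place BB@(2,5)
Op 2: place BB@(2,1)
Op 3: remove (2,5)
Op 4: place BN@(1,5)
Op 5: remove (2,1)
Op 6: place BQ@(4,5)
Per-piece attacks for W:
W attacks (5,4): no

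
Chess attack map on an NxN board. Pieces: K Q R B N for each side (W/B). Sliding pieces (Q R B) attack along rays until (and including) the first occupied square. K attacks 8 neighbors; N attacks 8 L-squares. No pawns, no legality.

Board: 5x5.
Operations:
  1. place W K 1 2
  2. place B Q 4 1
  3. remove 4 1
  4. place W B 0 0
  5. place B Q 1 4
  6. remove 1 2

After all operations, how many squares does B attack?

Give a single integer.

Answer: 12

Derivation:
Op 1: place WK@(1,2)
Op 2: place BQ@(4,1)
Op 3: remove (4,1)
Op 4: place WB@(0,0)
Op 5: place BQ@(1,4)
Op 6: remove (1,2)
Per-piece attacks for B:
  BQ@(1,4): attacks (1,3) (1,2) (1,1) (1,0) (2,4) (3,4) (4,4) (0,4) (2,3) (3,2) (4,1) (0,3)
Union (12 distinct): (0,3) (0,4) (1,0) (1,1) (1,2) (1,3) (2,3) (2,4) (3,2) (3,4) (4,1) (4,4)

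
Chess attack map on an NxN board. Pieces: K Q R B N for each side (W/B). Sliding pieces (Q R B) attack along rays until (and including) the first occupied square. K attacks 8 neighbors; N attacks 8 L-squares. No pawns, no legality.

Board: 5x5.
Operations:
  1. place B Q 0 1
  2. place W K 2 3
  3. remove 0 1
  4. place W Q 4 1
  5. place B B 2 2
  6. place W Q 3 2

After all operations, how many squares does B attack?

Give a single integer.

Op 1: place BQ@(0,1)
Op 2: place WK@(2,3)
Op 3: remove (0,1)
Op 4: place WQ@(4,1)
Op 5: place BB@(2,2)
Op 6: place WQ@(3,2)
Per-piece attacks for B:
  BB@(2,2): attacks (3,3) (4,4) (3,1) (4,0) (1,3) (0,4) (1,1) (0,0)
Union (8 distinct): (0,0) (0,4) (1,1) (1,3) (3,1) (3,3) (4,0) (4,4)

Answer: 8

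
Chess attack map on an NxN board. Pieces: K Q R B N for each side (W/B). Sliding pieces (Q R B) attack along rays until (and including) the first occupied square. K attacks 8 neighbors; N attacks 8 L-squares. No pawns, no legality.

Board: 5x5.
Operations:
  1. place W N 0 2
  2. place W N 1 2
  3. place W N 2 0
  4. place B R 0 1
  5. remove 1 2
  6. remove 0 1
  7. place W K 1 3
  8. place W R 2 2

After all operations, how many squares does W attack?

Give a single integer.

Answer: 15

Derivation:
Op 1: place WN@(0,2)
Op 2: place WN@(1,2)
Op 3: place WN@(2,0)
Op 4: place BR@(0,1)
Op 5: remove (1,2)
Op 6: remove (0,1)
Op 7: place WK@(1,3)
Op 8: place WR@(2,2)
Per-piece attacks for W:
  WN@(0,2): attacks (1,4) (2,3) (1,0) (2,1)
  WK@(1,3): attacks (1,4) (1,2) (2,3) (0,3) (2,4) (2,2) (0,4) (0,2)
  WN@(2,0): attacks (3,2) (4,1) (1,2) (0,1)
  WR@(2,2): attacks (2,3) (2,4) (2,1) (2,0) (3,2) (4,2) (1,2) (0,2) [ray(0,-1) blocked at (2,0); ray(-1,0) blocked at (0,2)]
Union (15 distinct): (0,1) (0,2) (0,3) (0,4) (1,0) (1,2) (1,4) (2,0) (2,1) (2,2) (2,3) (2,4) (3,2) (4,1) (4,2)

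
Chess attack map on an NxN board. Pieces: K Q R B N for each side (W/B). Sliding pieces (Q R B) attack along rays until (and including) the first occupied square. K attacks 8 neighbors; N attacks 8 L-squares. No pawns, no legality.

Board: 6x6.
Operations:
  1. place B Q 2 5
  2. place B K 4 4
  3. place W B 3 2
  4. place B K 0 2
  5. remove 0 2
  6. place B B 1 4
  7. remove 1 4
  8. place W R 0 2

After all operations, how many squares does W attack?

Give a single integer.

Op 1: place BQ@(2,5)
Op 2: place BK@(4,4)
Op 3: place WB@(3,2)
Op 4: place BK@(0,2)
Op 5: remove (0,2)
Op 6: place BB@(1,4)
Op 7: remove (1,4)
Op 8: place WR@(0,2)
Per-piece attacks for W:
  WR@(0,2): attacks (0,3) (0,4) (0,5) (0,1) (0,0) (1,2) (2,2) (3,2) [ray(1,0) blocked at (3,2)]
  WB@(3,2): attacks (4,3) (5,4) (4,1) (5,0) (2,3) (1,4) (0,5) (2,1) (1,0)
Union (16 distinct): (0,0) (0,1) (0,3) (0,4) (0,5) (1,0) (1,2) (1,4) (2,1) (2,2) (2,3) (3,2) (4,1) (4,3) (5,0) (5,4)

Answer: 16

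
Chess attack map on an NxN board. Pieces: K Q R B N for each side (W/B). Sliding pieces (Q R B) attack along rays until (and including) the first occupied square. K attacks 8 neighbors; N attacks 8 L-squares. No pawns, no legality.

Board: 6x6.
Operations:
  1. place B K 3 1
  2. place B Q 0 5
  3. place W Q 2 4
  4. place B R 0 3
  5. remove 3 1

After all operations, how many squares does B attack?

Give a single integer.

Answer: 20

Derivation:
Op 1: place BK@(3,1)
Op 2: place BQ@(0,5)
Op 3: place WQ@(2,4)
Op 4: place BR@(0,3)
Op 5: remove (3,1)
Per-piece attacks for B:
  BR@(0,3): attacks (0,4) (0,5) (0,2) (0,1) (0,0) (1,3) (2,3) (3,3) (4,3) (5,3) [ray(0,1) blocked at (0,5)]
  BQ@(0,5): attacks (0,4) (0,3) (1,5) (2,5) (3,5) (4,5) (5,5) (1,4) (2,3) (3,2) (4,1) (5,0) [ray(0,-1) blocked at (0,3)]
Union (20 distinct): (0,0) (0,1) (0,2) (0,3) (0,4) (0,5) (1,3) (1,4) (1,5) (2,3) (2,5) (3,2) (3,3) (3,5) (4,1) (4,3) (4,5) (5,0) (5,3) (5,5)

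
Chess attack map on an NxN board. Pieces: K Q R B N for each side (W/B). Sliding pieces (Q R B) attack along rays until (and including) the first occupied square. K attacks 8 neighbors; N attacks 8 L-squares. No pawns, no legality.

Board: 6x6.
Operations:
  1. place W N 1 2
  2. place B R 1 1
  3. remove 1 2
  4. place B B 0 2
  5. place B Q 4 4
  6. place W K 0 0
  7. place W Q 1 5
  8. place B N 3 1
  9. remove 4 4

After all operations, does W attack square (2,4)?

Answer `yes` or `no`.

Op 1: place WN@(1,2)
Op 2: place BR@(1,1)
Op 3: remove (1,2)
Op 4: place BB@(0,2)
Op 5: place BQ@(4,4)
Op 6: place WK@(0,0)
Op 7: place WQ@(1,5)
Op 8: place BN@(3,1)
Op 9: remove (4,4)
Per-piece attacks for W:
  WK@(0,0): attacks (0,1) (1,0) (1,1)
  WQ@(1,5): attacks (1,4) (1,3) (1,2) (1,1) (2,5) (3,5) (4,5) (5,5) (0,5) (2,4) (3,3) (4,2) (5,1) (0,4) [ray(0,-1) blocked at (1,1)]
W attacks (2,4): yes

Answer: yes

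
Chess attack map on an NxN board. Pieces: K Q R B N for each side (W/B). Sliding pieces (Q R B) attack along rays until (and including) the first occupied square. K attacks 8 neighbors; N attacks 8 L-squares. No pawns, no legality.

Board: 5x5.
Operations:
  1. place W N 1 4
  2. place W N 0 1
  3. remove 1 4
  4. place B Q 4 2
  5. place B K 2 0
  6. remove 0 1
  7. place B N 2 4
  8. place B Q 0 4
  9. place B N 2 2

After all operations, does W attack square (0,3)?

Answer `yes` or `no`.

Op 1: place WN@(1,4)
Op 2: place WN@(0,1)
Op 3: remove (1,4)
Op 4: place BQ@(4,2)
Op 5: place BK@(2,0)
Op 6: remove (0,1)
Op 7: place BN@(2,4)
Op 8: place BQ@(0,4)
Op 9: place BN@(2,2)
Per-piece attacks for W:
W attacks (0,3): no

Answer: no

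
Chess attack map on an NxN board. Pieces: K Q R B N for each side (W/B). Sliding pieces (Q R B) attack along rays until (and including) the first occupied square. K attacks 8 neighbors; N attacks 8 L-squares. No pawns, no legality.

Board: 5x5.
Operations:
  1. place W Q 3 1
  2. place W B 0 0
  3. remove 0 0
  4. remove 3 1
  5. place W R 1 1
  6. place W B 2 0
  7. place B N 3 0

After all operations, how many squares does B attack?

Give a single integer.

Answer: 3

Derivation:
Op 1: place WQ@(3,1)
Op 2: place WB@(0,0)
Op 3: remove (0,0)
Op 4: remove (3,1)
Op 5: place WR@(1,1)
Op 6: place WB@(2,0)
Op 7: place BN@(3,0)
Per-piece attacks for B:
  BN@(3,0): attacks (4,2) (2,2) (1,1)
Union (3 distinct): (1,1) (2,2) (4,2)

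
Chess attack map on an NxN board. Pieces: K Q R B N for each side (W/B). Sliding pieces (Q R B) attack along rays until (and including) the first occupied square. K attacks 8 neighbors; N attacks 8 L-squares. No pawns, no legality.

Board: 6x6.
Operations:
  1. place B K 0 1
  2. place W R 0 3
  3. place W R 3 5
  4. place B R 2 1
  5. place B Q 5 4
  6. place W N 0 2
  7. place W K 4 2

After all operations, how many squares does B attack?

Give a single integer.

Op 1: place BK@(0,1)
Op 2: place WR@(0,3)
Op 3: place WR@(3,5)
Op 4: place BR@(2,1)
Op 5: place BQ@(5,4)
Op 6: place WN@(0,2)
Op 7: place WK@(4,2)
Per-piece attacks for B:
  BK@(0,1): attacks (0,2) (0,0) (1,1) (1,2) (1,0)
  BR@(2,1): attacks (2,2) (2,3) (2,4) (2,5) (2,0) (3,1) (4,1) (5,1) (1,1) (0,1) [ray(-1,0) blocked at (0,1)]
  BQ@(5,4): attacks (5,5) (5,3) (5,2) (5,1) (5,0) (4,4) (3,4) (2,4) (1,4) (0,4) (4,5) (4,3) (3,2) (2,1) [ray(-1,-1) blocked at (2,1)]
Union (26 distinct): (0,0) (0,1) (0,2) (0,4) (1,0) (1,1) (1,2) (1,4) (2,0) (2,1) (2,2) (2,3) (2,4) (2,5) (3,1) (3,2) (3,4) (4,1) (4,3) (4,4) (4,5) (5,0) (5,1) (5,2) (5,3) (5,5)

Answer: 26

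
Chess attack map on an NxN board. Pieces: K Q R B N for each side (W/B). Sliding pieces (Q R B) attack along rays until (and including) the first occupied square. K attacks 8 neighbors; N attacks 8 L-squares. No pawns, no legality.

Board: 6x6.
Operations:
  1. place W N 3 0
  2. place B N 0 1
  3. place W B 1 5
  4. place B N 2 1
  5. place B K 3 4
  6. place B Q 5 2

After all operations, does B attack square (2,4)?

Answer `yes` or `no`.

Op 1: place WN@(3,0)
Op 2: place BN@(0,1)
Op 3: place WB@(1,5)
Op 4: place BN@(2,1)
Op 5: place BK@(3,4)
Op 6: place BQ@(5,2)
Per-piece attacks for B:
  BN@(0,1): attacks (1,3) (2,2) (2,0)
  BN@(2,1): attacks (3,3) (4,2) (1,3) (0,2) (4,0) (0,0)
  BK@(3,4): attacks (3,5) (3,3) (4,4) (2,4) (4,5) (4,3) (2,5) (2,3)
  BQ@(5,2): attacks (5,3) (5,4) (5,5) (5,1) (5,0) (4,2) (3,2) (2,2) (1,2) (0,2) (4,3) (3,4) (4,1) (3,0) [ray(-1,1) blocked at (3,4); ray(-1,-1) blocked at (3,0)]
B attacks (2,4): yes

Answer: yes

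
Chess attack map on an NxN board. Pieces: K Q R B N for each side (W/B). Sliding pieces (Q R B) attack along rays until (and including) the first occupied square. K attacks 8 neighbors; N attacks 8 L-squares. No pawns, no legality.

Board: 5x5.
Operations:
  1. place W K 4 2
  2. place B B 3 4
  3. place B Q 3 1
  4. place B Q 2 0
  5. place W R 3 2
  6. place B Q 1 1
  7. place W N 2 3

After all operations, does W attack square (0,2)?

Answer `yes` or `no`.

Answer: yes

Derivation:
Op 1: place WK@(4,2)
Op 2: place BB@(3,4)
Op 3: place BQ@(3,1)
Op 4: place BQ@(2,0)
Op 5: place WR@(3,2)
Op 6: place BQ@(1,1)
Op 7: place WN@(2,3)
Per-piece attacks for W:
  WN@(2,3): attacks (4,4) (0,4) (3,1) (4,2) (1,1) (0,2)
  WR@(3,2): attacks (3,3) (3,4) (3,1) (4,2) (2,2) (1,2) (0,2) [ray(0,1) blocked at (3,4); ray(0,-1) blocked at (3,1); ray(1,0) blocked at (4,2)]
  WK@(4,2): attacks (4,3) (4,1) (3,2) (3,3) (3,1)
W attacks (0,2): yes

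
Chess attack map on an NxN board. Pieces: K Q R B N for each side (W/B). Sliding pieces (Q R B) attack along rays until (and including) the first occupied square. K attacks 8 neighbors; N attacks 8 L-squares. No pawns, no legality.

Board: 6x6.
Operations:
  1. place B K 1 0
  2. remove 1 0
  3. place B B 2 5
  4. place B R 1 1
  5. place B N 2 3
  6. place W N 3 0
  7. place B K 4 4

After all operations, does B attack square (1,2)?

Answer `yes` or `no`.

Answer: yes

Derivation:
Op 1: place BK@(1,0)
Op 2: remove (1,0)
Op 3: place BB@(2,5)
Op 4: place BR@(1,1)
Op 5: place BN@(2,3)
Op 6: place WN@(3,0)
Op 7: place BK@(4,4)
Per-piece attacks for B:
  BR@(1,1): attacks (1,2) (1,3) (1,4) (1,5) (1,0) (2,1) (3,1) (4,1) (5,1) (0,1)
  BN@(2,3): attacks (3,5) (4,4) (1,5) (0,4) (3,1) (4,2) (1,1) (0,2)
  BB@(2,5): attacks (3,4) (4,3) (5,2) (1,4) (0,3)
  BK@(4,4): attacks (4,5) (4,3) (5,4) (3,4) (5,5) (5,3) (3,5) (3,3)
B attacks (1,2): yes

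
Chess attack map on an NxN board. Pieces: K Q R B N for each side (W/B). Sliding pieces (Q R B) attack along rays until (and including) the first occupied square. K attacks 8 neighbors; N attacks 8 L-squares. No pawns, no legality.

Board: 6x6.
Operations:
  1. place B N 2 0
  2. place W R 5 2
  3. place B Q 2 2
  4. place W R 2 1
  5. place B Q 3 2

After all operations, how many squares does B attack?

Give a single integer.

Op 1: place BN@(2,0)
Op 2: place WR@(5,2)
Op 3: place BQ@(2,2)
Op 4: place WR@(2,1)
Op 5: place BQ@(3,2)
Per-piece attacks for B:
  BN@(2,0): attacks (3,2) (4,1) (1,2) (0,1)
  BQ@(2,2): attacks (2,3) (2,4) (2,5) (2,1) (3,2) (1,2) (0,2) (3,3) (4,4) (5,5) (3,1) (4,0) (1,3) (0,4) (1,1) (0,0) [ray(0,-1) blocked at (2,1); ray(1,0) blocked at (3,2)]
  BQ@(3,2): attacks (3,3) (3,4) (3,5) (3,1) (3,0) (4,2) (5,2) (2,2) (4,3) (5,4) (4,1) (5,0) (2,3) (1,4) (0,5) (2,1) [ray(1,0) blocked at (5,2); ray(-1,0) blocked at (2,2); ray(-1,-1) blocked at (2,1)]
Union (29 distinct): (0,0) (0,1) (0,2) (0,4) (0,5) (1,1) (1,2) (1,3) (1,4) (2,1) (2,2) (2,3) (2,4) (2,5) (3,0) (3,1) (3,2) (3,3) (3,4) (3,5) (4,0) (4,1) (4,2) (4,3) (4,4) (5,0) (5,2) (5,4) (5,5)

Answer: 29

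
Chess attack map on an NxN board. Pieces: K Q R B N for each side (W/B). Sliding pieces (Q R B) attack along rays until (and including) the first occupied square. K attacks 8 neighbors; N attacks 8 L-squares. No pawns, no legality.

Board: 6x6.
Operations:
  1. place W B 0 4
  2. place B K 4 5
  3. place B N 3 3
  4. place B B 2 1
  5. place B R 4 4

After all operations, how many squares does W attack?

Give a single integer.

Op 1: place WB@(0,4)
Op 2: place BK@(4,5)
Op 3: place BN@(3,3)
Op 4: place BB@(2,1)
Op 5: place BR@(4,4)
Per-piece attacks for W:
  WB@(0,4): attacks (1,5) (1,3) (2,2) (3,1) (4,0)
Union (5 distinct): (1,3) (1,5) (2,2) (3,1) (4,0)

Answer: 5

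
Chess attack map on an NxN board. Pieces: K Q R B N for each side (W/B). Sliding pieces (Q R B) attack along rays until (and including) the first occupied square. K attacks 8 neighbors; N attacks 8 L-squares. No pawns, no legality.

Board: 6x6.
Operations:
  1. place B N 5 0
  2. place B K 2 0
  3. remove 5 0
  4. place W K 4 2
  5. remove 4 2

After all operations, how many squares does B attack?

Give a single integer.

Answer: 5

Derivation:
Op 1: place BN@(5,0)
Op 2: place BK@(2,0)
Op 3: remove (5,0)
Op 4: place WK@(4,2)
Op 5: remove (4,2)
Per-piece attacks for B:
  BK@(2,0): attacks (2,1) (3,0) (1,0) (3,1) (1,1)
Union (5 distinct): (1,0) (1,1) (2,1) (3,0) (3,1)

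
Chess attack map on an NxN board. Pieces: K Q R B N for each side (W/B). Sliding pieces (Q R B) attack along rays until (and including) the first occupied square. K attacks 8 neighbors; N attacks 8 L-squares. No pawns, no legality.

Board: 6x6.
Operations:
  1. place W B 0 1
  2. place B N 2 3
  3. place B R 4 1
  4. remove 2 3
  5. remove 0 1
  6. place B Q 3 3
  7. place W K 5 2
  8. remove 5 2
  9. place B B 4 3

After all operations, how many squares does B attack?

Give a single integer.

Answer: 25

Derivation:
Op 1: place WB@(0,1)
Op 2: place BN@(2,3)
Op 3: place BR@(4,1)
Op 4: remove (2,3)
Op 5: remove (0,1)
Op 6: place BQ@(3,3)
Op 7: place WK@(5,2)
Op 8: remove (5,2)
Op 9: place BB@(4,3)
Per-piece attacks for B:
  BQ@(3,3): attacks (3,4) (3,5) (3,2) (3,1) (3,0) (4,3) (2,3) (1,3) (0,3) (4,4) (5,5) (4,2) (5,1) (2,4) (1,5) (2,2) (1,1) (0,0) [ray(1,0) blocked at (4,3)]
  BR@(4,1): attacks (4,2) (4,3) (4,0) (5,1) (3,1) (2,1) (1,1) (0,1) [ray(0,1) blocked at (4,3)]
  BB@(4,3): attacks (5,4) (5,2) (3,4) (2,5) (3,2) (2,1) (1,0)
Union (25 distinct): (0,0) (0,1) (0,3) (1,0) (1,1) (1,3) (1,5) (2,1) (2,2) (2,3) (2,4) (2,5) (3,0) (3,1) (3,2) (3,4) (3,5) (4,0) (4,2) (4,3) (4,4) (5,1) (5,2) (5,4) (5,5)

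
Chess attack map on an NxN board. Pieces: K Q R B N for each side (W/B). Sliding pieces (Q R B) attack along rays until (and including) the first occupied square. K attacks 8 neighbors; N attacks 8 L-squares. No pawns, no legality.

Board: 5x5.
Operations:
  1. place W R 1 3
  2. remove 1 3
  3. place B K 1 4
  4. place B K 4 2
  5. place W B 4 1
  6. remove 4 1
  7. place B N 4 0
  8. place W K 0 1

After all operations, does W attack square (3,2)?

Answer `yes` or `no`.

Op 1: place WR@(1,3)
Op 2: remove (1,3)
Op 3: place BK@(1,4)
Op 4: place BK@(4,2)
Op 5: place WB@(4,1)
Op 6: remove (4,1)
Op 7: place BN@(4,0)
Op 8: place WK@(0,1)
Per-piece attacks for W:
  WK@(0,1): attacks (0,2) (0,0) (1,1) (1,2) (1,0)
W attacks (3,2): no

Answer: no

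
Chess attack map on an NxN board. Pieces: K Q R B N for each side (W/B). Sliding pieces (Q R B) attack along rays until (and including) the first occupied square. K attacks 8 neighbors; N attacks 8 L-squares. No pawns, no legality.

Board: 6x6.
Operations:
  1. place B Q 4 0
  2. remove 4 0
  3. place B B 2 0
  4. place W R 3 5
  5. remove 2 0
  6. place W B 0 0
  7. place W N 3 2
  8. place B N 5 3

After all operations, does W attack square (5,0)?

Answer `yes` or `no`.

Op 1: place BQ@(4,0)
Op 2: remove (4,0)
Op 3: place BB@(2,0)
Op 4: place WR@(3,5)
Op 5: remove (2,0)
Op 6: place WB@(0,0)
Op 7: place WN@(3,2)
Op 8: place BN@(5,3)
Per-piece attacks for W:
  WB@(0,0): attacks (1,1) (2,2) (3,3) (4,4) (5,5)
  WN@(3,2): attacks (4,4) (5,3) (2,4) (1,3) (4,0) (5,1) (2,0) (1,1)
  WR@(3,5): attacks (3,4) (3,3) (3,2) (4,5) (5,5) (2,5) (1,5) (0,5) [ray(0,-1) blocked at (3,2)]
W attacks (5,0): no

Answer: no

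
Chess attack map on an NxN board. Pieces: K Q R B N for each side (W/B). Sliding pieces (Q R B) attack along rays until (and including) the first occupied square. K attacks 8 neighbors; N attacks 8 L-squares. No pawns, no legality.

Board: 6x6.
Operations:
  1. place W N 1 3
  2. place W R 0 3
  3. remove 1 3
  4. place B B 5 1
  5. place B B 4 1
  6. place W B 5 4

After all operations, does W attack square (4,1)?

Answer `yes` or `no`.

Op 1: place WN@(1,3)
Op 2: place WR@(0,3)
Op 3: remove (1,3)
Op 4: place BB@(5,1)
Op 5: place BB@(4,1)
Op 6: place WB@(5,4)
Per-piece attacks for W:
  WR@(0,3): attacks (0,4) (0,5) (0,2) (0,1) (0,0) (1,3) (2,3) (3,3) (4,3) (5,3)
  WB@(5,4): attacks (4,5) (4,3) (3,2) (2,1) (1,0)
W attacks (4,1): no

Answer: no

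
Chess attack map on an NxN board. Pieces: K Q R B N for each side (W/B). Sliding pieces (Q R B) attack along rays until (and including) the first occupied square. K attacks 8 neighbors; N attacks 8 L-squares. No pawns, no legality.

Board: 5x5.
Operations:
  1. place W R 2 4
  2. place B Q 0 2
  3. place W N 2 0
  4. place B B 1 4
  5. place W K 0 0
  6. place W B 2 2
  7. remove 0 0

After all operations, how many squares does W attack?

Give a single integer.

Op 1: place WR@(2,4)
Op 2: place BQ@(0,2)
Op 3: place WN@(2,0)
Op 4: place BB@(1,4)
Op 5: place WK@(0,0)
Op 6: place WB@(2,2)
Op 7: remove (0,0)
Per-piece attacks for W:
  WN@(2,0): attacks (3,2) (4,1) (1,2) (0,1)
  WB@(2,2): attacks (3,3) (4,4) (3,1) (4,0) (1,3) (0,4) (1,1) (0,0)
  WR@(2,4): attacks (2,3) (2,2) (3,4) (4,4) (1,4) [ray(0,-1) blocked at (2,2); ray(-1,0) blocked at (1,4)]
Union (16 distinct): (0,0) (0,1) (0,4) (1,1) (1,2) (1,3) (1,4) (2,2) (2,3) (3,1) (3,2) (3,3) (3,4) (4,0) (4,1) (4,4)

Answer: 16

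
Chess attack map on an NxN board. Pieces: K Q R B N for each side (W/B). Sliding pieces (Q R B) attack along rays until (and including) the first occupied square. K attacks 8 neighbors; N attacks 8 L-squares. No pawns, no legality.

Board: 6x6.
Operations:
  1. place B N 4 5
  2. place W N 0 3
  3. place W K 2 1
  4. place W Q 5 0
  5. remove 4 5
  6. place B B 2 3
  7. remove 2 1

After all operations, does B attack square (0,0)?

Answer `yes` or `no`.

Op 1: place BN@(4,5)
Op 2: place WN@(0,3)
Op 3: place WK@(2,1)
Op 4: place WQ@(5,0)
Op 5: remove (4,5)
Op 6: place BB@(2,3)
Op 7: remove (2,1)
Per-piece attacks for B:
  BB@(2,3): attacks (3,4) (4,5) (3,2) (4,1) (5,0) (1,4) (0,5) (1,2) (0,1) [ray(1,-1) blocked at (5,0)]
B attacks (0,0): no

Answer: no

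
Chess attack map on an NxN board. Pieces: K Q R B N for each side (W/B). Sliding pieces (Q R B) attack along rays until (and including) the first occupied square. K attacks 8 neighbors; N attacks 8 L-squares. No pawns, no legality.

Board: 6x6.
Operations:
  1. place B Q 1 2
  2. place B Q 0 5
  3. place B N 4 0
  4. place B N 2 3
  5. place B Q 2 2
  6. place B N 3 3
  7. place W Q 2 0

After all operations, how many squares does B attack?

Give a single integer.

Answer: 29

Derivation:
Op 1: place BQ@(1,2)
Op 2: place BQ@(0,5)
Op 3: place BN@(4,0)
Op 4: place BN@(2,3)
Op 5: place BQ@(2,2)
Op 6: place BN@(3,3)
Op 7: place WQ@(2,0)
Per-piece attacks for B:
  BQ@(0,5): attacks (0,4) (0,3) (0,2) (0,1) (0,0) (1,5) (2,5) (3,5) (4,5) (5,5) (1,4) (2,3) [ray(1,-1) blocked at (2,3)]
  BQ@(1,2): attacks (1,3) (1,4) (1,5) (1,1) (1,0) (2,2) (0,2) (2,3) (2,1) (3,0) (0,3) (0,1) [ray(1,0) blocked at (2,2); ray(1,1) blocked at (2,3)]
  BQ@(2,2): attacks (2,3) (2,1) (2,0) (3,2) (4,2) (5,2) (1,2) (3,3) (3,1) (4,0) (1,3) (0,4) (1,1) (0,0) [ray(0,1) blocked at (2,3); ray(0,-1) blocked at (2,0); ray(-1,0) blocked at (1,2); ray(1,1) blocked at (3,3); ray(1,-1) blocked at (4,0)]
  BN@(2,3): attacks (3,5) (4,4) (1,5) (0,4) (3,1) (4,2) (1,1) (0,2)
  BN@(3,3): attacks (4,5) (5,4) (2,5) (1,4) (4,1) (5,2) (2,1) (1,2)
  BN@(4,0): attacks (5,2) (3,2) (2,1)
Union (29 distinct): (0,0) (0,1) (0,2) (0,3) (0,4) (1,0) (1,1) (1,2) (1,3) (1,4) (1,5) (2,0) (2,1) (2,2) (2,3) (2,5) (3,0) (3,1) (3,2) (3,3) (3,5) (4,0) (4,1) (4,2) (4,4) (4,5) (5,2) (5,4) (5,5)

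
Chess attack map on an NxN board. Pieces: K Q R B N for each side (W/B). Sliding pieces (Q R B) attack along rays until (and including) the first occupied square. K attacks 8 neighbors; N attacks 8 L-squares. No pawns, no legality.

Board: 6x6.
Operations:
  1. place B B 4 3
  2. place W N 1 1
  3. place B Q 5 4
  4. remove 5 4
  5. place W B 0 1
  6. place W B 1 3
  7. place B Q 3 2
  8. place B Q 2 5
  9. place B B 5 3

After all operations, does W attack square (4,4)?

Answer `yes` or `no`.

Op 1: place BB@(4,3)
Op 2: place WN@(1,1)
Op 3: place BQ@(5,4)
Op 4: remove (5,4)
Op 5: place WB@(0,1)
Op 6: place WB@(1,3)
Op 7: place BQ@(3,2)
Op 8: place BQ@(2,5)
Op 9: place BB@(5,3)
Per-piece attacks for W:
  WB@(0,1): attacks (1,2) (2,3) (3,4) (4,5) (1,0)
  WN@(1,1): attacks (2,3) (3,2) (0,3) (3,0)
  WB@(1,3): attacks (2,4) (3,5) (2,2) (3,1) (4,0) (0,4) (0,2)
W attacks (4,4): no

Answer: no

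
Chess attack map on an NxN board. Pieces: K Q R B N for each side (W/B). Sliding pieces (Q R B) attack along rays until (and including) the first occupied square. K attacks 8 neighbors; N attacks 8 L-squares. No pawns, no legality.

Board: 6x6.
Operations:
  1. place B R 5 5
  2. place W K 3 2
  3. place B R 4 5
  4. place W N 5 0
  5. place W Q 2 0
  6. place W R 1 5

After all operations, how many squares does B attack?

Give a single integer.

Answer: 15

Derivation:
Op 1: place BR@(5,5)
Op 2: place WK@(3,2)
Op 3: place BR@(4,5)
Op 4: place WN@(5,0)
Op 5: place WQ@(2,0)
Op 6: place WR@(1,5)
Per-piece attacks for B:
  BR@(4,5): attacks (4,4) (4,3) (4,2) (4,1) (4,0) (5,5) (3,5) (2,5) (1,5) [ray(1,0) blocked at (5,5); ray(-1,0) blocked at (1,5)]
  BR@(5,5): attacks (5,4) (5,3) (5,2) (5,1) (5,0) (4,5) [ray(0,-1) blocked at (5,0); ray(-1,0) blocked at (4,5)]
Union (15 distinct): (1,5) (2,5) (3,5) (4,0) (4,1) (4,2) (4,3) (4,4) (4,5) (5,0) (5,1) (5,2) (5,3) (5,4) (5,5)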